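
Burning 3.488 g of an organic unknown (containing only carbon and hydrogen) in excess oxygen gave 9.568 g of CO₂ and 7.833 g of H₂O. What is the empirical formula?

CH4

mol C = 9.568 g CO₂ ÷ 44.009 g/mol = 0.21741 mol
mol H = 2 × 7.833 g H₂O ÷ 18.015 g/mol = 0.86961 mol
Divide by the smallest (0.21741 mol): C 1.000, H 4.000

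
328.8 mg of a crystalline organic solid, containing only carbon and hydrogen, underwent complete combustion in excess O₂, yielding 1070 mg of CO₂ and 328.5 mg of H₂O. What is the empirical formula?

C2H3

mol C = 1.070 g CO₂ ÷ 44.009 g/mol = 0.024313 mol
mol H = 2 × 0.3285 g H₂O ÷ 18.015 g/mol = 0.036470 mol
Divide by the smallest (0.024313 mol): C 1.000, H 1.500
Multiplying each by 2 gives whole numbers: C 2.00, H 3.00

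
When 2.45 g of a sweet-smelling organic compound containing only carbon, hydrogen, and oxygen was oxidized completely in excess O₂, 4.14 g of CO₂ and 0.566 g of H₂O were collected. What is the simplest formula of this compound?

C6H4O5

mol C = 4.14 g CO₂ ÷ 44.009 g/mol = 0.09407 mol
mol H = 2 × 0.566 g H₂O ÷ 18.015 g/mol = 0.06284 mol
mass O = 2.45 − (1.130 + 0.06334) = 1.257 g → mol O = 1.257 ÷ 15.999 = 0.07855 mol
Divide by the smallest (0.06284 mol): C 1.497, H 1.000, O 1.250
Multiplying each by 4 gives whole numbers: C 5.99, H 4.00, O 5.00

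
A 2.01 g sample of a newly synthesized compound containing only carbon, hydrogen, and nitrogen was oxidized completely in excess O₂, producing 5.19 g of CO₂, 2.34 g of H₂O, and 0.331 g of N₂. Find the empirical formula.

mol C = 5.19 g CO₂ ÷ 44.009 g/mol = 0.1179 mol
mol H = 2 × 2.34 g H₂O ÷ 18.015 g/mol = 0.2598 mol
mol N = 2 × 0.331 g N₂ ÷ 28.014 g/mol = 0.02363 mol
Divide by the smallest (0.02363 mol): C 4.990, H 10.993, N 1.000

C5H11N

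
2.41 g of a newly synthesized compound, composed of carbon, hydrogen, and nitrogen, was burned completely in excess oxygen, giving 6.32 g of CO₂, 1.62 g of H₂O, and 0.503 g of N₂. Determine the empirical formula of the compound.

C4H5N

mol C = 6.32 g CO₂ ÷ 44.009 g/mol = 0.1436 mol
mol H = 2 × 1.62 g H₂O ÷ 18.015 g/mol = 0.1799 mol
mol N = 2 × 0.503 g N₂ ÷ 28.014 g/mol = 0.03591 mol
Divide by the smallest (0.03591 mol): C 3.999, H 5.008, N 1.000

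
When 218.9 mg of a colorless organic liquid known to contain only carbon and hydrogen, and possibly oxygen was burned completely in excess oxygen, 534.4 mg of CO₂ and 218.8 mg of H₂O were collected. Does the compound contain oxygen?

yes

mol C = 0.5344 g CO₂ ÷ 44.009 g/mol = 0.012143 mol
mol H = 2 × 0.2188 g H₂O ÷ 18.015 g/mol = 0.024291 mol
C and H account for only 0.17033 g of the 0.2189 g sample; the remaining 0.048566 g must be oxygen.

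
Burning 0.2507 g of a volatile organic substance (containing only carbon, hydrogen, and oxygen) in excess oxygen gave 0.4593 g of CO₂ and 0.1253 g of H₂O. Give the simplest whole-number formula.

mol C = 0.4593 g CO₂ ÷ 44.009 g/mol = 0.010437 mol
mol H = 2 × 0.1253 g H₂O ÷ 18.015 g/mol = 0.013911 mol
mass O = 0.2507 − (0.12535 + 0.014022) = 0.11133 g → mol O = 0.11133 ÷ 15.999 = 0.0069583 mol
Divide by the smallest (0.0069583 mol): C 1.500, H 1.999, O 1.000
Multiplying each by 2 gives whole numbers: C 3.00, H 4.00, O 2.00

C3H4O2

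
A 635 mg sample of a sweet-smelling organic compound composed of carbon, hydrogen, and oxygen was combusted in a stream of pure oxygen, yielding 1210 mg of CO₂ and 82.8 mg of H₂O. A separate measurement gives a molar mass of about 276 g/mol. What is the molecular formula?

C12H4O8

mol C = 1.21 g CO₂ ÷ 44.009 g/mol = 0.02749 mol
mol H = 2 × 0.0828 g H₂O ÷ 18.015 g/mol = 0.009192 mol
mass O = 0.635 − (0.3302 + 0.009266) = 0.2955 g → mol O = 0.2955 ÷ 15.999 = 0.01847 mol
Divide by the smallest (0.009192 mol): C 2.991, H 1.000, O 2.009
Empirical formula: C3HO2
Empirical-formula mass = 69.04 g/mol; 276 ÷ 69.04 ≈ 4, so the molecular formula is C12H4O8.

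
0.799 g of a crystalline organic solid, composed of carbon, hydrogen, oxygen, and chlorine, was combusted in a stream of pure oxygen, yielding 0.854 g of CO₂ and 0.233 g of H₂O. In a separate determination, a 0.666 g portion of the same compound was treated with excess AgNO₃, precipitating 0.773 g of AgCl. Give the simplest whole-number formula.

mol C = 0.854 g CO₂ ÷ 44.009 g/mol = 0.01941 mol
mol H = 2 × 0.233 g H₂O ÷ 18.015 g/mol = 0.02587 mol
From the AgCl data: mol Cl per gram of compound = (0.773 ÷ 143.318) ÷ 0.666 = 0.008098 mol/g, so in the 0.799 g combustion sample mol Cl = 0.006471 mol
mass O = 0.799 − (0.2331 + 0.02607 + 0.2294) = 0.3105 g → mol O = 0.3105 ÷ 15.999 = 0.01941 mol
Divide by the smallest (0.006471 mol): C 2.999, H 3.998, Cl 1.000, O 2.999

C3H4ClO3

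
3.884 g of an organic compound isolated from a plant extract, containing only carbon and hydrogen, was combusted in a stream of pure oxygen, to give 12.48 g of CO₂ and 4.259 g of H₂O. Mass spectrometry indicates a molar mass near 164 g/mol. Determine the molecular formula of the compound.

C12H20

mol C = 12.48 g CO₂ ÷ 44.009 g/mol = 0.28358 mol
mol H = 2 × 4.259 g H₂O ÷ 18.015 g/mol = 0.47283 mol
Divide by the smallest (0.28358 mol): C 1.000, H 1.667
Multiplying each by 3 gives whole numbers: C 3.00, H 5.00
Empirical formula: C3H5
Empirical-formula mass = 41.07 g/mol; 164 ÷ 41.07 ≈ 4, so the molecular formula is C12H20.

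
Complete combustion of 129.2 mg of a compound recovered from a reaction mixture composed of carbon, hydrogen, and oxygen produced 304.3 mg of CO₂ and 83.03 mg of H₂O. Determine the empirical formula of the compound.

mol C = 0.3043 g CO₂ ÷ 44.009 g/mol = 0.0069145 mol
mol H = 2 × 0.08303 g H₂O ÷ 18.015 g/mol = 0.0092179 mol
mass O = 0.1292 − (0.083050 + 0.0092916) = 0.036858 g → mol O = 0.036858 ÷ 15.999 = 0.0023038 mol
Divide by the smallest (0.0023038 mol): C 3.001, H 4.001, O 1.000

C3H4O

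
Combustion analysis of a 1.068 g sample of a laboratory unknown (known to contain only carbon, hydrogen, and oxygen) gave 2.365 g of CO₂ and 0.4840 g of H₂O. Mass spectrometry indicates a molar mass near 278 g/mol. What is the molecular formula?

mol C = 2.365 g CO₂ ÷ 44.009 g/mol = 0.053739 mol
mol H = 2 × 0.4840 g H₂O ÷ 18.015 g/mol = 0.053733 mol
mass O = 1.068 − (0.64546 + 0.054163) = 0.36838 g → mol O = 0.36838 ÷ 15.999 = 0.023025 mol
Divide by the smallest (0.023025 mol): C 2.334, H 2.334, O 1.000
Multiplying each by 3 gives whole numbers: C 7.00, H 7.00, O 3.00
Empirical formula: C7H7O3
Empirical-formula mass = 139.13 g/mol; 278 ÷ 139.13 ≈ 2, so the molecular formula is C14H14O6.

C14H14O6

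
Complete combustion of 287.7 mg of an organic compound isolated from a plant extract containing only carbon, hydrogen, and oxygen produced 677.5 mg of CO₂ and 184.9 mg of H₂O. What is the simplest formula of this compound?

mol C = 0.6775 g CO₂ ÷ 44.009 g/mol = 0.015395 mol
mol H = 2 × 0.1849 g H₂O ÷ 18.015 g/mol = 0.020527 mol
mass O = 0.2877 − (0.18490 + 0.020692) = 0.082104 g → mol O = 0.082104 ÷ 15.999 = 0.0051318 mol
Divide by the smallest (0.0051318 mol): C 3.000, H 4.000, O 1.000

C3H4O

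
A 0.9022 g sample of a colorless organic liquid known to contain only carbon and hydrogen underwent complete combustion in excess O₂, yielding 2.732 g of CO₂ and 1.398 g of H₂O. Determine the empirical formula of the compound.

mol C = 2.732 g CO₂ ÷ 44.009 g/mol = 0.062078 mol
mol H = 2 × 1.398 g H₂O ÷ 18.015 g/mol = 0.15520 mol
Divide by the smallest (0.062078 mol): C 1.000, H 2.500
Multiplying each by 2 gives whole numbers: C 2.00, H 5.00

C2H5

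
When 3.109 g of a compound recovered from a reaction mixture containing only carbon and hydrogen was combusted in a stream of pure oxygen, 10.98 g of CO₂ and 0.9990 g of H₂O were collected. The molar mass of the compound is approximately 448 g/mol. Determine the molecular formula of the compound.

mol C = 10.98 g CO₂ ÷ 44.009 g/mol = 0.24949 mol
mol H = 2 × 0.9990 g H₂O ÷ 18.015 g/mol = 0.11091 mol
Divide by the smallest (0.11091 mol): C 2.250, H 1.000
Multiplying each by 4 gives whole numbers: C 9.00, H 4.00
Empirical formula: C9H4
Empirical-formula mass = 112.13 g/mol; 448 ÷ 112.13 ≈ 4, so the molecular formula is C36H16.

C36H16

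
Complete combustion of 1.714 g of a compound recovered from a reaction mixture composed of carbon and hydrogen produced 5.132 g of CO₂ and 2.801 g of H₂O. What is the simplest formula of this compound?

mol C = 5.132 g CO₂ ÷ 44.009 g/mol = 0.11661 mol
mol H = 2 × 2.801 g H₂O ÷ 18.015 g/mol = 0.31096 mol
Divide by the smallest (0.11661 mol): C 1.000, H 2.667
Multiplying each by 3 gives whole numbers: C 3.00, H 8.00

C3H8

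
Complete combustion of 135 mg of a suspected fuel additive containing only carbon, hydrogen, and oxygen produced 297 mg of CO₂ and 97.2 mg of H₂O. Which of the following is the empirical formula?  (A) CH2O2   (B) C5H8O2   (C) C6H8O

(B) C5H8O2

mol C = 0.297 g CO₂ ÷ 44.009 g/mol = 0.006749 mol
mol H = 2 × 0.0972 g H₂O ÷ 18.015 g/mol = 0.01079 mol
mass O = 0.135 − (0.08106 + 0.01088) = 0.04306 g → mol O = 0.04306 ÷ 15.999 = 0.002692 mol
Divide by the smallest (0.002692 mol): C 2.507, H 4.009, O 1.000
Multiplying each by 2 gives whole numbers: C 5.01, H 8.02, O 2.00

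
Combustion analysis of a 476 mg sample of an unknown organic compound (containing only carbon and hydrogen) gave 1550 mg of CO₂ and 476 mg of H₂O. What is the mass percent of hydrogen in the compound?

mol C = 1.55 g CO₂ ÷ 44.009 g/mol = 0.03522 mol
mol H = 2 × 0.476 g H₂O ÷ 18.015 g/mol = 0.05284 mol
mass % H = 0.05327 g ÷ 0.476 g × 100%

11.2%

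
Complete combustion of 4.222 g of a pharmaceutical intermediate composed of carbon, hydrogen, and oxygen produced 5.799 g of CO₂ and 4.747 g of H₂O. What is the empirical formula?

CH4O

mol C = 5.799 g CO₂ ÷ 44.009 g/mol = 0.13177 mol
mol H = 2 × 4.747 g H₂O ÷ 18.015 g/mol = 0.52701 mol
mass O = 4.222 − (1.5827 + 0.53122) = 2.1081 g → mol O = 2.1081 ÷ 15.999 = 0.13176 mol
Divide by the smallest (0.13176 mol): C 1.000, H 4.000, O 1.000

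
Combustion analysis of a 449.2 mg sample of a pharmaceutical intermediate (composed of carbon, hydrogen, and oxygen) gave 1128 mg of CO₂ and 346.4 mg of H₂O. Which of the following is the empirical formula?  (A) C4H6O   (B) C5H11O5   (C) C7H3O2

(A) C4H6O

mol C = 1.128 g CO₂ ÷ 44.009 g/mol = 0.025631 mol
mol H = 2 × 0.3464 g H₂O ÷ 18.015 g/mol = 0.038457 mol
mass O = 0.4492 − (0.30786 + 0.038764) = 0.10258 g → mol O = 0.10258 ÷ 15.999 = 0.0064117 mol
Divide by the smallest (0.0064117 mol): C 3.998, H 5.998, O 1.000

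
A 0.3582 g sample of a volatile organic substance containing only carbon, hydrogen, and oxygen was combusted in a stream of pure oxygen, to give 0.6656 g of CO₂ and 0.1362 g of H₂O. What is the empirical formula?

mol C = 0.6656 g CO₂ ÷ 44.009 g/mol = 0.015124 mol
mol H = 2 × 0.1362 g H₂O ÷ 18.015 g/mol = 0.015121 mol
mass O = 0.3582 − (0.18166 + 0.015242) = 0.16130 g → mol O = 0.16130 ÷ 15.999 = 0.010082 mol
Divide by the smallest (0.010082 mol): C 1.500, H 1.500, O 1.000
Multiplying each by 2 gives whole numbers: C 3.00, H 3.00, O 2.00

C3H3O2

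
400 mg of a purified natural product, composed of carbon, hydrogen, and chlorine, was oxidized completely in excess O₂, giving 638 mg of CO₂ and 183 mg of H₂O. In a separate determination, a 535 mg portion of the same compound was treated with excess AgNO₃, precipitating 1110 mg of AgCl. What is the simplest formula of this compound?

C5H7Cl2

mol C = 0.638 g CO₂ ÷ 44.009 g/mol = 0.01450 mol
mol H = 2 × 0.183 g H₂O ÷ 18.015 g/mol = 0.02032 mol
From the AgCl data: mol Cl per gram of compound = (1.11 ÷ 143.318) ÷ 0.535 = 0.01448 mol/g, so in the 0.400 g combustion sample mol Cl = 0.005791 mol
Divide by the smallest (0.005791 mol): C 2.504, H 3.508, Cl 1.000
Multiplying each by 2 gives whole numbers: C 5.01, H 7.02, Cl 2.00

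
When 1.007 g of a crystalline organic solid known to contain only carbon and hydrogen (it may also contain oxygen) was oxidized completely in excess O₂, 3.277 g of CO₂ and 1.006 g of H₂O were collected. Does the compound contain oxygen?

mol C = 3.277 g CO₂ ÷ 44.009 g/mol = 0.074462 mol
mol H = 2 × 1.006 g H₂O ÷ 18.015 g/mol = 0.11168 mol
C and H together account for 1.0069 g — essentially the entire 1.007 g sample — so the compound contains no oxygen.

no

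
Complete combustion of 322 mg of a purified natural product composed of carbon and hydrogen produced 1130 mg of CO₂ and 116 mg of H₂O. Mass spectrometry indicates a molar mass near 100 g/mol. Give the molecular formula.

C8H4

mol C = 1.13 g CO₂ ÷ 44.009 g/mol = 0.02568 mol
mol H = 2 × 0.116 g H₂O ÷ 18.015 g/mol = 0.01288 mol
Divide by the smallest (0.01288 mol): C 1.994, H 1.000
Empirical formula: C2H
Empirical-formula mass = 25.03 g/mol; 100 ÷ 25.03 ≈ 4, so the molecular formula is C8H4.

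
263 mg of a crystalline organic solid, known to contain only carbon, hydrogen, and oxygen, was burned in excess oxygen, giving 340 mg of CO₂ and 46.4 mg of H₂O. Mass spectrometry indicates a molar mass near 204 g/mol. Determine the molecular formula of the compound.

C6H4O8

mol C = 0.340 g CO₂ ÷ 44.009 g/mol = 0.007726 mol
mol H = 2 × 0.0464 g H₂O ÷ 18.015 g/mol = 0.005151 mol
mass O = 0.263 − (0.09279 + 0.005192) = 0.1650 g → mol O = 0.1650 ÷ 15.999 = 0.01031 mol
Divide by the smallest (0.005151 mol): C 1.500, H 1.000, O 2.002
Multiplying each by 2 gives whole numbers: C 3.00, H 2.00, O 4.00
Empirical formula: C3H2O4
Empirical-formula mass = 102.05 g/mol; 204 ÷ 102.05 ≈ 2, so the molecular formula is C6H4O8.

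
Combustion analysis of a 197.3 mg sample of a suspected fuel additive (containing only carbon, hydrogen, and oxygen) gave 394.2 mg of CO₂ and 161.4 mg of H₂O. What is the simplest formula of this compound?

C2H4O

mol C = 0.3942 g CO₂ ÷ 44.009 g/mol = 0.0089573 mol
mol H = 2 × 0.1614 g H₂O ÷ 18.015 g/mol = 0.017918 mol
mass O = 0.1973 − (0.10759 + 0.018062) = 0.071653 g → mol O = 0.071653 ÷ 15.999 = 0.0044786 mol
Divide by the smallest (0.0044786 mol): C 2.000, H 4.001, O 1.000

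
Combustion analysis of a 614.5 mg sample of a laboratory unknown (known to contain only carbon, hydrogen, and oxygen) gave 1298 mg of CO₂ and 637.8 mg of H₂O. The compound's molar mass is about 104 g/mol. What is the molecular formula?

mol C = 1.298 g CO₂ ÷ 44.009 g/mol = 0.029494 mol
mol H = 2 × 0.6378 g H₂O ÷ 18.015 g/mol = 0.070808 mol
mass O = 0.6145 − (0.35425 + 0.071374) = 0.18887 g → mol O = 0.18887 ÷ 15.999 = 0.011805 mol
Divide by the smallest (0.011805 mol): C 2.498, H 5.998, O 1.000
Multiplying each by 2 gives whole numbers: C 5.00, H 12.00, O 2.00
Empirical formula: C5H12O2
Empirical-formula mass = 104.15 g/mol; 104 ÷ 104.15 ≈ 1, so the molecular formula is C5H12O2.

C5H12O2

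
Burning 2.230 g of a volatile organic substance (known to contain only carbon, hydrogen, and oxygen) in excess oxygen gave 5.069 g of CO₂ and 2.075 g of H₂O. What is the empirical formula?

mol C = 5.069 g CO₂ ÷ 44.009 g/mol = 0.11518 mol
mol H = 2 × 2.075 g H₂O ÷ 18.015 g/mol = 0.23036 mol
mass O = 2.230 − (1.3834 + 0.23221) = 0.61435 g → mol O = 0.61435 ÷ 15.999 = 0.038400 mol
Divide by the smallest (0.038400 mol): C 3.000, H 5.999, O 1.000

C3H6O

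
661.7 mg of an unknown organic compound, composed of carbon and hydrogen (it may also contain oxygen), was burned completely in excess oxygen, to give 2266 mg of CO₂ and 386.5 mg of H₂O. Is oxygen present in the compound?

no

mol C = 2.266 g CO₂ ÷ 44.009 g/mol = 0.051489 mol
mol H = 2 × 0.3865 g H₂O ÷ 18.015 g/mol = 0.042909 mol
C and H together account for 0.66169 g — essentially the entire 0.6617 g sample — so the compound contains no oxygen.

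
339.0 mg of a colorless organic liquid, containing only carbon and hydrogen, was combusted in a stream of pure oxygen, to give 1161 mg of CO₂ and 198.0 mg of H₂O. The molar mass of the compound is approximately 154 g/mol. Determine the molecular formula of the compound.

mol C = 1.161 g CO₂ ÷ 44.009 g/mol = 0.026381 mol
mol H = 2 × 0.1980 g H₂O ÷ 18.015 g/mol = 0.021982 mol
Divide by the smallest (0.021982 mol): C 1.200, H 1.000
Multiplying each by 5 gives whole numbers: C 6.00, H 5.00
Empirical formula: C6H5
Empirical-formula mass = 77.11 g/mol; 154 ÷ 77.11 ≈ 2, so the molecular formula is C12H10.

C12H10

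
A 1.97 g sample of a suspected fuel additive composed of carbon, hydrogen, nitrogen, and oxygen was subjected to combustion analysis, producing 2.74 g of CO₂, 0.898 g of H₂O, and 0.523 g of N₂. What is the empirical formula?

C5H8N3O3

mol C = 2.74 g CO₂ ÷ 44.009 g/mol = 0.06226 mol
mol H = 2 × 0.898 g H₂O ÷ 18.015 g/mol = 0.09969 mol
mol N = 2 × 0.523 g N₂ ÷ 28.014 g/mol = 0.03734 mol
mass O = 1.97 − (0.7478 + 0.1005 + 0.5230) = 0.5987 g → mol O = 0.5987 ÷ 15.999 = 0.03742 mol
Divide by the smallest (0.03734 mol): C 1.667, H 2.670, N 1.000, O 1.002
Multiplying each by 3 gives whole numbers: C 5.00, H 8.01, N 3.00, O 3.01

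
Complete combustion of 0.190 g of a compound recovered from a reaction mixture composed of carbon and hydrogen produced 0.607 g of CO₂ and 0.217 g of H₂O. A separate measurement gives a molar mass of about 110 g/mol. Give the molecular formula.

mol C = 0.607 g CO₂ ÷ 44.009 g/mol = 0.01379 mol
mol H = 2 × 0.217 g H₂O ÷ 18.015 g/mol = 0.02409 mol
Divide by the smallest (0.01379 mol): C 1.000, H 1.747
Multiplying each by 4 gives whole numbers: C 4.00, H 6.99
Empirical formula: C4H7
Empirical-formula mass = 55.10 g/mol; 110 ÷ 55.10 ≈ 2, so the molecular formula is C8H14.

C8H14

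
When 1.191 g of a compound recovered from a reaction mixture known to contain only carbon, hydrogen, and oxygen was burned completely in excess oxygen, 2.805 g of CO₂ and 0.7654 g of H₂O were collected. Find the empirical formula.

C3H4O

mol C = 2.805 g CO₂ ÷ 44.009 g/mol = 0.063737 mol
mol H = 2 × 0.7654 g H₂O ÷ 18.015 g/mol = 0.084974 mol
mass O = 1.191 − (0.76554 + 0.085653) = 0.33980 g → mol O = 0.33980 ÷ 15.999 = 0.021239 mol
Divide by the smallest (0.021239 mol): C 3.001, H 4.001, O 1.000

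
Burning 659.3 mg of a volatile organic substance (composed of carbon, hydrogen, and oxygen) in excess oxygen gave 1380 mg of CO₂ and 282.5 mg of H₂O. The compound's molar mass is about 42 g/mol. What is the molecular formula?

C2H2O

mol C = 1.380 g CO₂ ÷ 44.009 g/mol = 0.031357 mol
mol H = 2 × 0.2825 g H₂O ÷ 18.015 g/mol = 0.031363 mol
mass O = 0.6593 − (0.37663 + 0.031614) = 0.25105 g → mol O = 0.25105 ÷ 15.999 = 0.015692 mol
Divide by the smallest (0.015692 mol): C 1.998, H 1.999, O 1.000
Empirical formula: C2H2O
Empirical-formula mass = 42.04 g/mol; 42 ÷ 42.04 ≈ 1, so the molecular formula is C2H2O.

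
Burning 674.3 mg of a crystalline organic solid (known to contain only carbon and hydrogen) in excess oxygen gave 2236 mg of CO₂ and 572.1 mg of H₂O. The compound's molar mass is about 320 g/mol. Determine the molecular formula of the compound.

mol C = 2.236 g CO₂ ÷ 44.009 g/mol = 0.050808 mol
mol H = 2 × 0.5721 g H₂O ÷ 18.015 g/mol = 0.063514 mol
Divide by the smallest (0.050808 mol): C 1.000, H 1.250
Multiplying each by 4 gives whole numbers: C 4.00, H 5.00
Empirical formula: C4H5
Empirical-formula mass = 53.08 g/mol; 320 ÷ 53.08 ≈ 6, so the molecular formula is C24H30.

C24H30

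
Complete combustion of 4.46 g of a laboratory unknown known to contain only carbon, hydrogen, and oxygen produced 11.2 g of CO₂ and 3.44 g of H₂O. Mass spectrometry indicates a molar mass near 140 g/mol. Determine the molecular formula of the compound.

C8H12O2

mol C = 11.2 g CO₂ ÷ 44.009 g/mol = 0.2545 mol
mol H = 2 × 3.44 g H₂O ÷ 18.015 g/mol = 0.3819 mol
mass O = 4.46 − (3.057 + 0.3850) = 1.018 g → mol O = 1.018 ÷ 15.999 = 0.06365 mol
Divide by the smallest (0.06365 mol): C 3.998, H 6.000, O 1.000
Empirical formula: C4H6O
Empirical-formula mass = 70.09 g/mol; 140 ÷ 70.09 ≈ 2, so the molecular formula is C8H12O2.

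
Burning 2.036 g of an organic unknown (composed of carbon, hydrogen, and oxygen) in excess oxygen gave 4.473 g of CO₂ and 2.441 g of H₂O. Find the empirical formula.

C3H8O

mol C = 4.473 g CO₂ ÷ 44.009 g/mol = 0.10164 mol
mol H = 2 × 2.441 g H₂O ÷ 18.015 g/mol = 0.27100 mol
mass O = 2.036 − (1.2208 + 0.27316) = 0.54206 g → mol O = 0.54206 ÷ 15.999 = 0.033881 mol
Divide by the smallest (0.033881 mol): C 3.000, H 7.999, O 1.000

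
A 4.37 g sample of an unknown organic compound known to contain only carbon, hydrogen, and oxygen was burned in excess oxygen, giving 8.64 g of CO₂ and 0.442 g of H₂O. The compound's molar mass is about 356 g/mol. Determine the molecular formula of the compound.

C16H4O10

mol C = 8.64 g CO₂ ÷ 44.009 g/mol = 0.1963 mol
mol H = 2 × 0.442 g H₂O ÷ 18.015 g/mol = 0.04907 mol
mass O = 4.37 − (2.358 + 0.04946) = 1.962 g → mol O = 1.962 ÷ 15.999 = 0.1227 mol
Divide by the smallest (0.04907 mol): C 4.001, H 1.000, O 2.500
Multiplying each by 2 gives whole numbers: C 8.00, H 2.00, O 5.00
Empirical formula: C8H2O5
Empirical-formula mass = 178.10 g/mol; 356 ÷ 178.10 ≈ 2, so the molecular formula is C16H4O10.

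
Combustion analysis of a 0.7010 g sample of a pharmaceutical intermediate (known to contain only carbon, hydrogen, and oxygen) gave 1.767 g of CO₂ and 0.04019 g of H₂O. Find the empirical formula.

C9HO3

mol C = 1.767 g CO₂ ÷ 44.009 g/mol = 0.040151 mol
mol H = 2 × 0.04019 g H₂O ÷ 18.015 g/mol = 0.0044618 mol
mass O = 0.7010 − (0.48225 + 0.0044975) = 0.21425 g → mol O = 0.21425 ÷ 15.999 = 0.013391 mol
Divide by the smallest (0.0044618 mol): C 8.999, H 1.000, O 3.001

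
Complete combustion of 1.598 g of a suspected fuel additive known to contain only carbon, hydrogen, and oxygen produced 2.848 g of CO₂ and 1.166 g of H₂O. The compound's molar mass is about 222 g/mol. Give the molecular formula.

mol C = 2.848 g CO₂ ÷ 44.009 g/mol = 0.064714 mol
mol H = 2 × 1.166 g H₂O ÷ 18.015 g/mol = 0.12945 mol
mass O = 1.598 − (0.77728 + 0.13048) = 0.69024 g → mol O = 0.69024 ÷ 15.999 = 0.043142 mol
Divide by the smallest (0.043142 mol): C 1.500, H 3.000, O 1.000
Multiplying each by 2 gives whole numbers: C 3.00, H 6.00, O 2.00
Empirical formula: C3H6O2
Empirical-formula mass = 74.08 g/mol; 222 ÷ 74.08 ≈ 3, so the molecular formula is C9H18O6.

C9H18O6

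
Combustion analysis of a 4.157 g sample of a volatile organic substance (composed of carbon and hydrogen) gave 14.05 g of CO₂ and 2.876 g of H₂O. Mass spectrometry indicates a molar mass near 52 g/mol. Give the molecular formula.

C4H4

mol C = 14.05 g CO₂ ÷ 44.009 g/mol = 0.31925 mol
mol H = 2 × 2.876 g H₂O ÷ 18.015 g/mol = 0.31929 mol
Divide by the smallest (0.31925 mol): C 1.000, H 1.000
Empirical formula: CH
Empirical-formula mass = 13.02 g/mol; 52 ÷ 13.02 ≈ 4, so the molecular formula is C4H4.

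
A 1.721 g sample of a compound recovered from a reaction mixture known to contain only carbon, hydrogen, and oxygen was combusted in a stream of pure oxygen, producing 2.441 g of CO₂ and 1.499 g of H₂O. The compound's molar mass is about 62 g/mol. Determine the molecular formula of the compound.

mol C = 2.441 g CO₂ ÷ 44.009 g/mol = 0.055466 mol
mol H = 2 × 1.499 g H₂O ÷ 18.015 g/mol = 0.16642 mol
mass O = 1.721 − (0.66620 + 0.16775) = 0.88705 g → mol O = 0.88705 ÷ 15.999 = 0.055444 mol
Divide by the smallest (0.055444 mol): C 1.000, H 3.002, O 1.000
Empirical formula: CH3O
Empirical-formula mass = 31.03 g/mol; 62 ÷ 31.03 ≈ 2, so the molecular formula is C2H6O2.

C2H6O2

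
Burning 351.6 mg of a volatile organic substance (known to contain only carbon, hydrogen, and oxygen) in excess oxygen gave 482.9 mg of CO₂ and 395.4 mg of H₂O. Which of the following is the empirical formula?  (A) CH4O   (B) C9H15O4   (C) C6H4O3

(A) CH4O

mol C = 0.4829 g CO₂ ÷ 44.009 g/mol = 0.010973 mol
mol H = 2 × 0.3954 g H₂O ÷ 18.015 g/mol = 0.043897 mol
mass O = 0.3516 − (0.13179 + 0.044248) = 0.17556 g → mol O = 0.17556 ÷ 15.999 = 0.010973 mol
Divide by the smallest (0.010973 mol): C 1.000, H 4.001, O 1.000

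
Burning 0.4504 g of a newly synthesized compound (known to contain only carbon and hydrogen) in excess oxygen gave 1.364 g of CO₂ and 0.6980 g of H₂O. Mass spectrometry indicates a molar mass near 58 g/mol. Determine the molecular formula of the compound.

C4H10

mol C = 1.364 g CO₂ ÷ 44.009 g/mol = 0.030994 mol
mol H = 2 × 0.6980 g H₂O ÷ 18.015 g/mol = 0.077491 mol
Divide by the smallest (0.030994 mol): C 1.000, H 2.500
Multiplying each by 2 gives whole numbers: C 2.00, H 5.00
Empirical formula: C2H5
Empirical-formula mass = 29.06 g/mol; 58 ÷ 29.06 ≈ 2, so the molecular formula is C4H10.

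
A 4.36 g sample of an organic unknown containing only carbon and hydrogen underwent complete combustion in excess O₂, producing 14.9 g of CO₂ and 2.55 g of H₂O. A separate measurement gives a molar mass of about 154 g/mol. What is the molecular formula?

C12H10

mol C = 14.9 g CO₂ ÷ 44.009 g/mol = 0.3386 mol
mol H = 2 × 2.55 g H₂O ÷ 18.015 g/mol = 0.2831 mol
Divide by the smallest (0.2831 mol): C 1.196, H 1.000
Multiplying each by 5 gives whole numbers: C 5.98, H 5.00
Empirical formula: C6H5
Empirical-formula mass = 77.11 g/mol; 154 ÷ 77.11 ≈ 2, so the molecular formula is C12H10.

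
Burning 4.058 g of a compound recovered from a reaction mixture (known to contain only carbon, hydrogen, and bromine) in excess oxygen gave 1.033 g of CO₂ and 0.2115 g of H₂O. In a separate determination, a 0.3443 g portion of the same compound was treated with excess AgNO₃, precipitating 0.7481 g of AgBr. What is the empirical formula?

mol C = 1.033 g CO₂ ÷ 44.009 g/mol = 0.023472 mol
mol H = 2 × 0.2115 g H₂O ÷ 18.015 g/mol = 0.023480 mol
From the AgBr data: mol Br per gram of compound = (0.7481 ÷ 187.772) ÷ 0.3443 = 0.011572 mol/g, so in the 4.058 g combustion sample mol Br = 0.046957 mol
Divide by the smallest (0.023472 mol): C 1.000, H 1.000, Br 2.001

CHBr2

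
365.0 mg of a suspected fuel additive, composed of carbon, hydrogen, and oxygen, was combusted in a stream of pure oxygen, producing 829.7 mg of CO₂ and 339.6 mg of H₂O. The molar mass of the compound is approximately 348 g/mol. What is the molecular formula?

mol C = 0.8297 g CO₂ ÷ 44.009 g/mol = 0.018853 mol
mol H = 2 × 0.3396 g H₂O ÷ 18.015 g/mol = 0.037702 mol
mass O = 0.3650 − (0.22644 + 0.038004) = 0.10055 g → mol O = 0.10055 ÷ 15.999 = 0.0062850 mol
Divide by the smallest (0.0062850 mol): C 3.000, H 5.999, O 1.000
Empirical formula: C3H6O
Empirical-formula mass = 58.08 g/mol; 348 ÷ 58.08 ≈ 6, so the molecular formula is C18H36O6.

C18H36O6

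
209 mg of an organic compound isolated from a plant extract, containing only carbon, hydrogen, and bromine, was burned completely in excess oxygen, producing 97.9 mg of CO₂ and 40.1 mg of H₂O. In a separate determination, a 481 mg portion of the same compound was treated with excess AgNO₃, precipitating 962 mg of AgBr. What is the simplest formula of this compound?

CH2Br

mol C = 0.0979 g CO₂ ÷ 44.009 g/mol = 0.002225 mol
mol H = 2 × 0.0401 g H₂O ÷ 18.015 g/mol = 0.004452 mol
From the AgBr data: mol Br per gram of compound = (0.962 ÷ 187.772) ÷ 0.481 = 0.01065 mol/g, so in the 0.209 g combustion sample mol Br = 0.002226 mol
Divide by the smallest (0.002225 mol): C 1.000, H 2.001, Br 1.001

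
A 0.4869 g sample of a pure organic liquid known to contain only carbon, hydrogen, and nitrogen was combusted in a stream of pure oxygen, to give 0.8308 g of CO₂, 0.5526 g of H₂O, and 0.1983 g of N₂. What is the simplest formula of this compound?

C4H13N3

mol C = 0.8308 g CO₂ ÷ 44.009 g/mol = 0.018878 mol
mol H = 2 × 0.5526 g H₂O ÷ 18.015 g/mol = 0.061349 mol
mol N = 2 × 0.1983 g N₂ ÷ 28.014 g/mol = 0.014157 mol
Divide by the smallest (0.014157 mol): C 1.333, H 4.333, N 1.000
Multiplying each by 3 gives whole numbers: C 4.00, H 13.00, N 3.00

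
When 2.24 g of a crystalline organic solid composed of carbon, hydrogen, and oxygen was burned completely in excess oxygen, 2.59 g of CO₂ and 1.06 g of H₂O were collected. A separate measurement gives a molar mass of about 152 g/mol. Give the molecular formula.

mol C = 2.59 g CO₂ ÷ 44.009 g/mol = 0.05885 mol
mol H = 2 × 1.06 g H₂O ÷ 18.015 g/mol = 0.1177 mol
mass O = 2.24 − (0.7069 + 0.1186) = 1.415 g → mol O = 1.415 ÷ 15.999 = 0.08841 mol
Divide by the smallest (0.05885 mol): C 1.000, H 2.000, O 1.502
Multiplying each by 2 gives whole numbers: C 2.00, H 4.00, O 3.00
Empirical formula: C2H4O3
Empirical-formula mass = 76.05 g/mol; 152 ÷ 76.05 ≈ 2, so the molecular formula is C4H8O6.

C4H8O6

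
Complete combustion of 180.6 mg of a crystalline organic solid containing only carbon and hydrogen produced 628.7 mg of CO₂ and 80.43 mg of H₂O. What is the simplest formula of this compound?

mol C = 0.6287 g CO₂ ÷ 44.009 g/mol = 0.014286 mol
mol H = 2 × 0.08043 g H₂O ÷ 18.015 g/mol = 0.0089292 mol
Divide by the smallest (0.0089292 mol): C 1.600, H 1.000
Multiplying each by 5 gives whole numbers: C 8.00, H 5.00

C8H5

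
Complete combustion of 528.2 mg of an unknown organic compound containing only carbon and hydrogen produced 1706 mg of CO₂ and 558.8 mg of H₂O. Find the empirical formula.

C5H8

mol C = 1.706 g CO₂ ÷ 44.009 g/mol = 0.038765 mol
mol H = 2 × 0.5588 g H₂O ÷ 18.015 g/mol = 0.062037 mol
Divide by the smallest (0.038765 mol): C 1.000, H 1.600
Multiplying each by 5 gives whole numbers: C 5.00, H 8.00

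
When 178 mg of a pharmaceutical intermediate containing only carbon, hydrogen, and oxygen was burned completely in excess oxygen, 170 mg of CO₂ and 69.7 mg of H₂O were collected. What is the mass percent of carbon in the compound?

26.1%

mol C = 0.170 g CO₂ ÷ 44.009 g/mol = 0.003863 mol
mol H = 2 × 0.0697 g H₂O ÷ 18.015 g/mol = 0.007738 mol
mass O = 0.178 − (0.04640 + 0.007800) = 0.1238 g → mol O = 0.1238 ÷ 15.999 = 0.007738 mol
mass % C = 0.04640 g ÷ 0.178 g × 100%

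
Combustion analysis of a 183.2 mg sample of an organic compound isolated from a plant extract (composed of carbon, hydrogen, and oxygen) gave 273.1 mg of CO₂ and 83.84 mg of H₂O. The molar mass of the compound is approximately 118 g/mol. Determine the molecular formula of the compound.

mol C = 0.2731 g CO₂ ÷ 44.009 g/mol = 0.0062055 mol
mol H = 2 × 0.08384 g H₂O ÷ 18.015 g/mol = 0.0093078 mol
mass O = 0.1832 − (0.074535 + 0.0093823) = 0.099283 g → mol O = 0.099283 ÷ 15.999 = 0.0062056 mol
Divide by the smallest (0.0062055 mol): C 1.000, H 1.500, O 1.000
Multiplying each by 2 gives whole numbers: C 2.00, H 3.00, O 2.00
Empirical formula: C2H3O2
Empirical-formula mass = 59.04 g/mol; 118 ÷ 59.04 ≈ 2, so the molecular formula is C4H6O4.

C4H6O4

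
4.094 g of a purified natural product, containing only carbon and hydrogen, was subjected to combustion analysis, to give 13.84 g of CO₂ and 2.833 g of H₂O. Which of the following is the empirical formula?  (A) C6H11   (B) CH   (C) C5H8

(B) CH

mol C = 13.84 g CO₂ ÷ 44.009 g/mol = 0.31448 mol
mol H = 2 × 2.833 g H₂O ÷ 18.015 g/mol = 0.31452 mol
Divide by the smallest (0.31448 mol): C 1.000, H 1.000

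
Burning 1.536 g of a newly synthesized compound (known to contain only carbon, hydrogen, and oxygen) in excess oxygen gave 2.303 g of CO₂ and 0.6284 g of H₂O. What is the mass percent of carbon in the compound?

mol C = 2.303 g CO₂ ÷ 44.009 g/mol = 0.052330 mol
mol H = 2 × 0.6284 g H₂O ÷ 18.015 g/mol = 0.069764 mol
mass O = 1.536 − (0.62854 + 0.070322) = 0.83714 g → mol O = 0.83714 ÷ 15.999 = 0.052325 mol
mass % C = 0.62854 g ÷ 1.536 g × 100%

40.92%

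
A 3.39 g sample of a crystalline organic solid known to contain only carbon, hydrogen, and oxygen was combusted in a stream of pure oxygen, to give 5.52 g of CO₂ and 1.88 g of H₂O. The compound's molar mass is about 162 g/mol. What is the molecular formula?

C6H10O5

mol C = 5.52 g CO₂ ÷ 44.009 g/mol = 0.1254 mol
mol H = 2 × 1.88 g H₂O ÷ 18.015 g/mol = 0.2087 mol
mass O = 3.39 − (1.507 + 0.2104) = 1.673 g → mol O = 1.673 ÷ 15.999 = 0.1046 mol
Divide by the smallest (0.1046 mol): C 1.199, H 1.996, O 1.000
Multiplying each by 5 gives whole numbers: C 6.00, H 9.98, O 5.00
Empirical formula: C6H10O5
Empirical-formula mass = 162.14 g/mol; 162 ÷ 162.14 ≈ 1, so the molecular formula is C6H10O5.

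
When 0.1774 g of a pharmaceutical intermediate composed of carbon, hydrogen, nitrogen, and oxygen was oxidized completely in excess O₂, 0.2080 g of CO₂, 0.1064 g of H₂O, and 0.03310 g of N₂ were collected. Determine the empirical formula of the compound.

mol C = 0.2080 g CO₂ ÷ 44.009 g/mol = 0.0047263 mol
mol H = 2 × 0.1064 g H₂O ÷ 18.015 g/mol = 0.011812 mol
mol N = 2 × 0.03310 g N₂ ÷ 28.014 g/mol = 0.0023631 mol
mass O = 0.1774 − (0.056768 + 0.011907 + 0.033100) = 0.075625 g → mol O = 0.075625 ÷ 15.999 = 0.0047269 mol
Divide by the smallest (0.0023631 mol): C 2.000, H 4.999, N 1.000, O 2.000

C2H5NO2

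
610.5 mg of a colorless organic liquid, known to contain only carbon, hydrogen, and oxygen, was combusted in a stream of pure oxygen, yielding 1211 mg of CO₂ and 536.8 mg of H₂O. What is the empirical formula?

mol C = 1.211 g CO₂ ÷ 44.009 g/mol = 0.027517 mol
mol H = 2 × 0.5368 g H₂O ÷ 18.015 g/mol = 0.059595 mol
mass O = 0.6105 − (0.33051 + 0.060072) = 0.21992 g → mol O = 0.21992 ÷ 15.999 = 0.013746 mol
Divide by the smallest (0.013746 mol): C 2.002, H 4.335, O 1.000
Multiplying each by 3 gives whole numbers: C 6.01, H 13.01, O 3.00

C6H13O3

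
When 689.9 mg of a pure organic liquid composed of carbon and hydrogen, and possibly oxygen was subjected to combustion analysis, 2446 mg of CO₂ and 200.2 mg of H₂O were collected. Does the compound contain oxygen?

mol C = 2.446 g CO₂ ÷ 44.009 g/mol = 0.055580 mol
mol H = 2 × 0.2002 g H₂O ÷ 18.015 g/mol = 0.022226 mol
C and H together account for 0.68997 g — essentially the entire 0.6899 g sample — so the compound contains no oxygen.

no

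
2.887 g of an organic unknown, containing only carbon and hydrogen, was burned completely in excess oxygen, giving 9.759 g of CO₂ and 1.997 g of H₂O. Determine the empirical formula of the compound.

mol C = 9.759 g CO₂ ÷ 44.009 g/mol = 0.22175 mol
mol H = 2 × 1.997 g H₂O ÷ 18.015 g/mol = 0.22170 mol
Divide by the smallest (0.22170 mol): C 1.000, H 1.000

CH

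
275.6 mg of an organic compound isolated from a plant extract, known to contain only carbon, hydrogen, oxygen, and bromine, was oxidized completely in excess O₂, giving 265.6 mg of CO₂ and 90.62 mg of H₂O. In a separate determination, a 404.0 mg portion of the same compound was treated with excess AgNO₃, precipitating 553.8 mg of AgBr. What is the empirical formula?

mol C = 0.2656 g CO₂ ÷ 44.009 g/mol = 0.0060351 mol
mol H = 2 × 0.09062 g H₂O ÷ 18.015 g/mol = 0.010061 mol
From the AgBr data: mol Br per gram of compound = (0.5538 ÷ 187.772) ÷ 0.4040 = 0.0073003 mol/g, so in the 0.2756 g combustion sample mol Br = 0.0020120 mol
mass O = 0.2756 − (0.072488 + 0.010141 + 0.16076) = 0.032207 g → mol O = 0.032207 ÷ 15.999 = 0.0020131 mol
Divide by the smallest (0.0020120 mol): C 3.000, H 5.000, Br 1.000, O 1.001

C3H5BrO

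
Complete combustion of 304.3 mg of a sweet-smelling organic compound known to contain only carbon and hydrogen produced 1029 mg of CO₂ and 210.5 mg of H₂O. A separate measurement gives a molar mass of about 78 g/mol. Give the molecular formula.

mol C = 1.029 g CO₂ ÷ 44.009 g/mol = 0.023382 mol
mol H = 2 × 0.2105 g H₂O ÷ 18.015 g/mol = 0.023369 mol
Divide by the smallest (0.023369 mol): C 1.001, H 1.000
Empirical formula: CH
Empirical-formula mass = 13.02 g/mol; 78 ÷ 13.02 ≈ 6, so the molecular formula is C6H6.

C6H6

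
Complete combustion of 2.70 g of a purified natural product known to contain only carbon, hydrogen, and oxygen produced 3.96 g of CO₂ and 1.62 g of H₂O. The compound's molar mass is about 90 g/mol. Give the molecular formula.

C3H6O3

mol C = 3.96 g CO₂ ÷ 44.009 g/mol = 0.08998 mol
mol H = 2 × 1.62 g H₂O ÷ 18.015 g/mol = 0.1799 mol
mass O = 2.70 − (1.081 + 0.1813) = 1.438 g → mol O = 1.438 ÷ 15.999 = 0.08988 mol
Divide by the smallest (0.08988 mol): C 1.001, H 2.001, O 1.000
Empirical formula: CH2O
Empirical-formula mass = 30.03 g/mol; 90 ÷ 30.03 ≈ 3, so the molecular formula is C3H6O3.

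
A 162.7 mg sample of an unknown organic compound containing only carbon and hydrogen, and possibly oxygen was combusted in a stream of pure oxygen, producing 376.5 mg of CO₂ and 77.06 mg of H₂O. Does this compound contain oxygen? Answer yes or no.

yes

mol C = 0.3765 g CO₂ ÷ 44.009 g/mol = 0.0085551 mol
mol H = 2 × 0.07706 g H₂O ÷ 18.015 g/mol = 0.0085551 mol
C and H account for only 0.11138 g of the 0.1627 g sample; the remaining 0.051322 g must be oxygen.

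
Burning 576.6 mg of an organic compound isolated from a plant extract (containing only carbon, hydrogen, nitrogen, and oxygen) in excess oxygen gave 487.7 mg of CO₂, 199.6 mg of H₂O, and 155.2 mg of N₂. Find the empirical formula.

mol C = 0.4877 g CO₂ ÷ 44.009 g/mol = 0.011082 mol
mol H = 2 × 0.1996 g H₂O ÷ 18.015 g/mol = 0.022159 mol
mol N = 2 × 0.1552 g N₂ ÷ 28.014 g/mol = 0.011080 mol
mass O = 0.5766 − (0.13310 + 0.022337 + 0.15520) = 0.26596 g → mol O = 0.26596 ÷ 15.999 = 0.016624 mol
Divide by the smallest (0.011080 mol): C 1.000, H 2.000, N 1.000, O 1.500
Multiplying each by 2 gives whole numbers: C 2.00, H 4.00, N 2.00, O 3.00

C2H4N2O3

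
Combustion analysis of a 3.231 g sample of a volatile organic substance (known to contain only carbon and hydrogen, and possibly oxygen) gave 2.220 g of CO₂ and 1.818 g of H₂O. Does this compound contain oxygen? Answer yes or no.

yes

mol C = 2.220 g CO₂ ÷ 44.009 g/mol = 0.050444 mol
mol H = 2 × 1.818 g H₂O ÷ 18.015 g/mol = 0.20183 mol
C and H account for only 0.80933 g of the 3.231 g sample; the remaining 2.4217 g must be oxygen.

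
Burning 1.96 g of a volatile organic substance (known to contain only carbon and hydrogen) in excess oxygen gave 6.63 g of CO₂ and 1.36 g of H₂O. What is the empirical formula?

CH

mol C = 6.63 g CO₂ ÷ 44.009 g/mol = 0.1507 mol
mol H = 2 × 1.36 g H₂O ÷ 18.015 g/mol = 0.1510 mol
Divide by the smallest (0.1507 mol): C 1.000, H 1.002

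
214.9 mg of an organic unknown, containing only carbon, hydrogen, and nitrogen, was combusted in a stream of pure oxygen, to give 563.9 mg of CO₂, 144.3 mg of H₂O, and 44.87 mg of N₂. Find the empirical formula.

mol C = 0.5639 g CO₂ ÷ 44.009 g/mol = 0.012813 mol
mol H = 2 × 0.1443 g H₂O ÷ 18.015 g/mol = 0.016020 mol
mol N = 2 × 0.04487 g N₂ ÷ 28.014 g/mol = 0.0032034 mol
Divide by the smallest (0.0032034 mol): C 4.000, H 5.001, N 1.000

C4H5N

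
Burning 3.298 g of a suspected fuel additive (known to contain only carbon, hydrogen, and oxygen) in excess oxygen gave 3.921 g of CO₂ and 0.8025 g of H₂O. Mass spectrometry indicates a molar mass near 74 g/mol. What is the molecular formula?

mol C = 3.921 g CO₂ ÷ 44.009 g/mol = 0.089095 mol
mol H = 2 × 0.8025 g H₂O ÷ 18.015 g/mol = 0.089092 mol
mass O = 3.298 − (1.0701 + 0.089805) = 2.1381 g → mol O = 2.1381 ÷ 15.999 = 0.13364 mol
Divide by the smallest (0.089092 mol): C 1.000, H 1.000, O 1.500
Multiplying each by 2 gives whole numbers: C 2.00, H 2.00, O 3.00
Empirical formula: C2H2O3
Empirical-formula mass = 74.03 g/mol; 74 ÷ 74.03 ≈ 1, so the molecular formula is C2H2O3.

C2H2O3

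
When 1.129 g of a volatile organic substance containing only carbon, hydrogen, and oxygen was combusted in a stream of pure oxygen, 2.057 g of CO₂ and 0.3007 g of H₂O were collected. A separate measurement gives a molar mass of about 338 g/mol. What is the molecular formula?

mol C = 2.057 g CO₂ ÷ 44.009 g/mol = 0.046740 mol
mol H = 2 × 0.3007 g H₂O ÷ 18.015 g/mol = 0.033383 mol
mass O = 1.129 − (0.56140 + 0.033650) = 0.53395 g → mol O = 0.53395 ÷ 15.999 = 0.033374 mol
Divide by the smallest (0.033374 mol): C 1.401, H 1.000, O 1.000
Multiplying each by 5 gives whole numbers: C 7.00, H 5.00, O 5.00
Empirical formula: C7H5O5
Empirical-formula mass = 169.11 g/mol; 338 ÷ 169.11 ≈ 2, so the molecular formula is C14H10O10.

C14H10O10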